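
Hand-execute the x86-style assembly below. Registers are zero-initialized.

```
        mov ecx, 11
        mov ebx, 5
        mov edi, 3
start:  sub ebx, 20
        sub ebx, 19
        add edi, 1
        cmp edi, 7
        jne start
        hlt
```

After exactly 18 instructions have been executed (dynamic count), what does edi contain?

mov ecx, 11 → ecx=11
mov ebx, 5 → ebx=5
mov edi, 3 → edi=3
sub ebx, 20 → ebx=5-20=-15
sub ebx, 19 → ebx=(-15)-19=-34
add edi, 1 → edi=3+1=4
cmp edi, 7  (cmp 4,7)
jne start: taken
sub ebx, 20 → ebx=(-34)-20=-54
sub ebx, 19 → ebx=(-54)-19=-73
add edi, 1 → edi=4+1=5
cmp edi, 7  (cmp 5,7)
jne start: taken
sub ebx, 20 → ebx=(-73)-20=-93
sub ebx, 19 → ebx=(-93)-19=-112
add edi, 1 → edi=5+1=6
cmp edi, 7  (cmp 6,7)
jne start: taken
After step 18: edi = 6.

6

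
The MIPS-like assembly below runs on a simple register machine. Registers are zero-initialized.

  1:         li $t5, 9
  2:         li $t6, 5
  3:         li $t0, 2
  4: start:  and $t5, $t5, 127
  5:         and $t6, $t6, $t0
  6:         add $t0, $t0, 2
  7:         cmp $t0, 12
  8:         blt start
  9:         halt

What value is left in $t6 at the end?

$t5=9
$t6=5
$t0=2
$t5=9&127=9
$t6=5&2=0
$t0=2+2=4
cmp $t0, 12  (cmp 4,12)
blt start: taken
$t5=9&127=9
$t6=0&4=0
$t0=4+2=6
cmp $t0, 12  (cmp 6,12)
blt start: taken
$t5=9&127=9
$t6=0&6=0
$t0=6+2=8
cmp $t0, 12  (cmp 8,12)
blt start: taken
$t5=9&127=9
$t6=0&8=0
$t0=8+2=10
cmp $t0, 12  (cmp 10,12)
blt start: taken
$t5=9&127=9
$t6=0&10=0
$t0=10+2=12
cmp $t0, 12  (cmp 12,12)
blt start: not taken
halt.

0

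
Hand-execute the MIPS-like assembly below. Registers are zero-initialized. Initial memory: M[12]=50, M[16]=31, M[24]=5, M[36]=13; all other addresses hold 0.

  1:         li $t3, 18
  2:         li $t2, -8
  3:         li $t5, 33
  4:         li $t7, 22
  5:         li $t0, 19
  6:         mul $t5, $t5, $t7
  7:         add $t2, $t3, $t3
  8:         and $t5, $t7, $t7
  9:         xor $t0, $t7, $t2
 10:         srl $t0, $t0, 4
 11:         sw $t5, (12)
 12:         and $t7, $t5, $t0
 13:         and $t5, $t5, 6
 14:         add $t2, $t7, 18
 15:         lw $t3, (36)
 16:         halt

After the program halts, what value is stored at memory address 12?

22

$t3=18
$t2=-8
$t5=33
$t7=22
$t0=19
$t5=33*22=726
$t2=18+18=36
$t5=22&22=22
$t0=22^36=50
$t0=50>>4=3
sw $t5, (12) → M[12]=22
$t7=22&3=2
$t5=22&6=6
$t2=2+18=20
$t3=M[36]=13
halt.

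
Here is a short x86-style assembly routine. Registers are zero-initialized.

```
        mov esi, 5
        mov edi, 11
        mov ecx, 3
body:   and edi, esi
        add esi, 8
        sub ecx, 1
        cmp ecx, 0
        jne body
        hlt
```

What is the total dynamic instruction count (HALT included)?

19

after mov esi, 5: esi=5
after mov edi, 11: edi=11
after mov ecx, 3: ecx=3
after and edi, esi: edi=11&5=1
after add esi, 8: esi=5+8=13
after sub ecx, 1: ecx=3-1=2
cmp ecx, 0  (cmp 2,0)
jne body: taken
after and edi, esi: edi=1&13=1
after add esi, 8: esi=13+8=21
after sub ecx, 1: ecx=2-1=1
cmp ecx, 0  (cmp 1,0)
jne body: taken
after and edi, esi: edi=1&21=1
after add esi, 8: esi=21+8=29
after sub ecx, 1: ecx=1-1=0
cmp ecx, 0  (cmp 0,0)
jne body: not taken
halt.
Total executed instructions: 19.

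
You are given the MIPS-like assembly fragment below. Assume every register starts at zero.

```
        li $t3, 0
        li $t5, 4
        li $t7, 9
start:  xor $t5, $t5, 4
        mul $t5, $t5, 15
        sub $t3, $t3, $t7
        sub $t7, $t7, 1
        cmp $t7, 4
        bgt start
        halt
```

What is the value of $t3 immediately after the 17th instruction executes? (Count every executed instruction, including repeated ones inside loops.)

$t3=0
$t5=4
$t7=9
$t5=4^4=0
$t5=0*15=0
$t3=0-9=-9
$t7=9-1=8
cmp $t7, 4  (cmp 8,4)
bgt start: taken
$t5=0^4=4
$t5=4*15=60
$t3=(-9)-8=-17
$t7=8-1=7
cmp $t7, 4  (cmp 7,4)
bgt start: taken
$t5=60^4=56
$t5=56*15=840
After step 17: $t3 = -17.

-17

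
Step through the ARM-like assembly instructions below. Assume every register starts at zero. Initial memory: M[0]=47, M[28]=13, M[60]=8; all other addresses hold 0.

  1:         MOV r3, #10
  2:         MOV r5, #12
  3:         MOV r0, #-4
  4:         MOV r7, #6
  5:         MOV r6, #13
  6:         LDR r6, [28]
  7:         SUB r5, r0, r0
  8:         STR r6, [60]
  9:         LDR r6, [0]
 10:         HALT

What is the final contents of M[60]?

after MOV r3, #10: r3=10
after MOV r5, #12: r5=12
after MOV r0, #-4: r0=-4
after MOV r7, #6: r7=6
after MOV r6, #13: r6=13
after LDR r6, [28]: r6=M[28]=13
after SUB r5, r0, r0: r5=(-4)-(-4)=0
STR r6, [60] → M[60]=13
after LDR r6, [0]: r6=M[0]=47
halt.

13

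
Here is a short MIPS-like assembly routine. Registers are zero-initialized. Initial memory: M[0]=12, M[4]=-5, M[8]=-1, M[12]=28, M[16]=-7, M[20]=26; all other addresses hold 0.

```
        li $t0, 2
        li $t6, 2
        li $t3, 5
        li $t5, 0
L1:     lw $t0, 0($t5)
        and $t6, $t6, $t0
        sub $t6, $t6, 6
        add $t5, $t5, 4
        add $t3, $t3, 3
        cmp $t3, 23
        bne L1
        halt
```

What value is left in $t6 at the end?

li $t0, 2 → $t0=2
li $t6, 2 → $t6=2
li $t3, 5 → $t3=5
li $t5, 0 → $t5=0
lw $t0, 0($t5) → $t0=M[0]=12
and $t6, $t6, $t0 → $t6=2&12=0
sub $t6, $t6, 6 → $t6=0-6=-6
add $t5, $t5, 4 → $t5=0+4=4
add $t3, $t3, 3 → $t3=5+3=8
cmp $t3, 23  (cmp 8,23)
bne L1: taken
lw $t0, 0($t5) → $t0=M[4]=-5
and $t6, $t6, $t0 → $t6=(-6)&(-5)=-6
sub $t6, $t6, 6 → $t6=(-6)-6=-12
add $t5, $t5, 4 → $t5=4+4=8
add $t3, $t3, 3 → $t3=8+3=11
cmp $t3, 23  (cmp 11,23)
bne L1: taken
lw $t0, 0($t5) → $t0=M[8]=-1
and $t6, $t6, $t0 → $t6=(-12)&(-1)=-12
sub $t6, $t6, 6 → $t6=(-12)-6=-18
add $t5, $t5, 4 → $t5=8+4=12
add $t3, $t3, 3 → $t3=11+3=14
cmp $t3, 23  (cmp 14,23)
bne L1: taken
lw $t0, 0($t5) → $t0=M[12]=28
and $t6, $t6, $t0 → $t6=(-18)&28=12
sub $t6, $t6, 6 → $t6=12-6=6
add $t5, $t5, 4 → $t5=12+4=16
add $t3, $t3, 3 → $t3=14+3=17
cmp $t3, 23  (cmp 17,23)
bne L1: taken
lw $t0, 0($t5) → $t0=M[16]=-7
and $t6, $t6, $t0 → $t6=6&(-7)=0
sub $t6, $t6, 6 → $t6=0-6=-6
add $t5, $t5, 4 → $t5=16+4=20
add $t3, $t3, 3 → $t3=17+3=20
cmp $t3, 23  (cmp 20,23)
bne L1: taken
lw $t0, 0($t5) → $t0=M[20]=26
and $t6, $t6, $t0 → $t6=(-6)&26=26
sub $t6, $t6, 6 → $t6=26-6=20
add $t5, $t5, 4 → $t5=20+4=24
add $t3, $t3, 3 → $t3=20+3=23
cmp $t3, 23  (cmp 23,23)
bne L1: not taken
halt.

20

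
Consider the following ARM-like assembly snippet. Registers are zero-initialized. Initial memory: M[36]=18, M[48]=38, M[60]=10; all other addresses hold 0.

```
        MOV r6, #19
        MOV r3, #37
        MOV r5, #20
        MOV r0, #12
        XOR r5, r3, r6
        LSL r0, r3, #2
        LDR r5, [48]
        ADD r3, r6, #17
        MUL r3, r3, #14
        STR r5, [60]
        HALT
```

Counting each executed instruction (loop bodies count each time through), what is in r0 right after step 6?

r6=19
r3=37
r5=20
r0=12
r5=37^19=54
r0=37<<2=148
After step 6: r0 = 148.

148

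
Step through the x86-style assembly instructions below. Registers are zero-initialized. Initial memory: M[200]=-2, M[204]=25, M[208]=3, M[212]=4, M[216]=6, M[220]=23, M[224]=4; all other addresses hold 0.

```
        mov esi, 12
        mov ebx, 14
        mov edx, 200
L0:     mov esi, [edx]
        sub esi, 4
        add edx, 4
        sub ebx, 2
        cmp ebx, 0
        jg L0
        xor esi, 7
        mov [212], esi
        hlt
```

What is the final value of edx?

228

esi=12
ebx=14
edx=200
esi=M[200]=-2
esi=(-2)-4=-6
edx=200+4=204
ebx=14-2=12
cmp ebx, 0  (cmp 12,0)
jg L0: taken
esi=M[204]=25
esi=25-4=21
edx=204+4=208
ebx=12-2=10
cmp ebx, 0  (cmp 10,0)
jg L0: taken
esi=M[208]=3
esi=3-4=-1
edx=208+4=212
ebx=10-2=8
cmp ebx, 0  (cmp 8,0)
jg L0: taken
esi=M[212]=4
esi=4-4=0
edx=212+4=216
ebx=8-2=6
cmp ebx, 0  (cmp 6,0)
jg L0: taken
esi=M[216]=6
esi=6-4=2
edx=216+4=220
ebx=6-2=4
cmp ebx, 0  (cmp 4,0)
jg L0: taken
esi=M[220]=23
esi=23-4=19
edx=220+4=224
ebx=4-2=2
cmp ebx, 0  (cmp 2,0)
jg L0: taken
esi=M[224]=4
esi=4-4=0
edx=224+4=228
ebx=2-2=0
cmp ebx, 0  (cmp 0,0)
jg L0: not taken
esi=0^7=7
mov [212], esi → M[212]=7
halt.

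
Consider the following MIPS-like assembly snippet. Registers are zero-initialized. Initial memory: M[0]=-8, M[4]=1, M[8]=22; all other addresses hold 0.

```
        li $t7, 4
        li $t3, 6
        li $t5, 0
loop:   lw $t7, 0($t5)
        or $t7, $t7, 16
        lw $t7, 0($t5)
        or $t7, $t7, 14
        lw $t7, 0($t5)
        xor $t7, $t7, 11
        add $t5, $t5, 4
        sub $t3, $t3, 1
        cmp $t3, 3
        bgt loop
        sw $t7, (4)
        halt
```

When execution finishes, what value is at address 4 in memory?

$t7=4
$t3=6
$t5=0
$t7=M[0]=-8
$t7=(-8)|16=-8
$t7=M[0]=-8
$t7=(-8)|14=-2
$t7=M[0]=-8
$t7=(-8)^11=-13
$t5=0+4=4
$t3=6-1=5
cmp $t3, 3  (cmp 5,3)
bgt loop: taken
$t7=M[4]=1
$t7=1|16=17
$t7=M[4]=1
$t7=1|14=15
$t7=M[4]=1
$t7=1^11=10
$t5=4+4=8
$t3=5-1=4
cmp $t3, 3  (cmp 4,3)
bgt loop: taken
$t7=M[8]=22
$t7=22|16=22
$t7=M[8]=22
$t7=22|14=30
$t7=M[8]=22
$t7=22^11=29
$t5=8+4=12
$t3=4-1=3
cmp $t3, 3  (cmp 3,3)
bgt loop: not taken
sw $t7, (4) → M[4]=29
halt.

29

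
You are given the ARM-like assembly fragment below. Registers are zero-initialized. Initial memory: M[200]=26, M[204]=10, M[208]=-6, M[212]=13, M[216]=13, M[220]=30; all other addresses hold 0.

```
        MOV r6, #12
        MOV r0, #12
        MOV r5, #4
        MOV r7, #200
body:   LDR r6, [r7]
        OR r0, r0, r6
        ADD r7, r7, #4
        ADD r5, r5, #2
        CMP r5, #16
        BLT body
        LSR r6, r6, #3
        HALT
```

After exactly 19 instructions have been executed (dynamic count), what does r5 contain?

8

MOV r6, #12 → r6=12
MOV r0, #12 → r0=12
MOV r5, #4 → r5=4
MOV r7, #200 → r7=200
LDR r6, [r7] → r6=M[200]=26
OR r0, r0, r6 → r0=12|26=30
ADD r7, r7, #4 → r7=200+4=204
ADD r5, r5, #2 → r5=4+2=6
CMP r5, #16  (cmp 6,16)
BLT body: taken
LDR r6, [r7] → r6=M[204]=10
OR r0, r0, r6 → r0=30|10=30
ADD r7, r7, #4 → r7=204+4=208
ADD r5, r5, #2 → r5=6+2=8
CMP r5, #16  (cmp 8,16)
BLT body: taken
LDR r6, [r7] → r6=M[208]=-6
OR r0, r0, r6 → r0=30|(-6)=-2
ADD r7, r7, #4 → r7=208+4=212
After step 19: r5 = 8.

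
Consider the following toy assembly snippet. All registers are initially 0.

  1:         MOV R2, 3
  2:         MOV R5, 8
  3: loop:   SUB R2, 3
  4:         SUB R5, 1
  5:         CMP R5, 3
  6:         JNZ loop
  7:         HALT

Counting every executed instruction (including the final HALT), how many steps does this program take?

MOV R2, 3 → R2=3
MOV R5, 8 → R5=8
SUB R2, 3 → R2=3-3=0
SUB R5, 1 → R5=8-1=7
CMP R5, 3  (cmp 7,3)
JNZ loop: taken
SUB R2, 3 → R2=0-3=-3
SUB R5, 1 → R5=7-1=6
CMP R5, 3  (cmp 6,3)
JNZ loop: taken
SUB R2, 3 → R2=(-3)-3=-6
SUB R5, 1 → R5=6-1=5
CMP R5, 3  (cmp 5,3)
JNZ loop: taken
SUB R2, 3 → R2=(-6)-3=-9
SUB R5, 1 → R5=5-1=4
CMP R5, 3  (cmp 4,3)
JNZ loop: taken
SUB R2, 3 → R2=(-9)-3=-12
SUB R5, 1 → R5=4-1=3
CMP R5, 3  (cmp 3,3)
JNZ loop: not taken
halt.
Total executed instructions: 23.

23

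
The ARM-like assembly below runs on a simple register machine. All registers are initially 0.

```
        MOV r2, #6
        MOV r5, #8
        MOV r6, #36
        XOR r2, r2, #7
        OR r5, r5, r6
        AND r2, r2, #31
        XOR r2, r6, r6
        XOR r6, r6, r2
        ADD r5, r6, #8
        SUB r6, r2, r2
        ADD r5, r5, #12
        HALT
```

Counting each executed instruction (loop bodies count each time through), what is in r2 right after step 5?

after MOV r2, #6: r2=6
after MOV r5, #8: r5=8
after MOV r6, #36: r6=36
after XOR r2, r2, #7: r2=6^7=1
after OR r5, r5, r6: r5=8|36=44
After step 5: r2 = 1.

1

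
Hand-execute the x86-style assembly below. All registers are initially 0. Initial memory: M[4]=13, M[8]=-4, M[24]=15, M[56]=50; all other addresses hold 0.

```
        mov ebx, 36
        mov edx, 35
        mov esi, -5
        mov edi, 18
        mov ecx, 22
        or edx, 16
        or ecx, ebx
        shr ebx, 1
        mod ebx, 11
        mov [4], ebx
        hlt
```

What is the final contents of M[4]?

mov ebx, 36 → ebx=36
mov edx, 35 → edx=35
mov esi, -5 → esi=-5
mov edi, 18 → edi=18
mov ecx, 22 → ecx=22
or edx, 16 → edx=35|16=51
or ecx, ebx → ecx=22|36=54
shr ebx, 1 → ebx=36>>1=18
mod ebx, 11 → ebx=18%11=7
mov [4], ebx → M[4]=7
halt.

7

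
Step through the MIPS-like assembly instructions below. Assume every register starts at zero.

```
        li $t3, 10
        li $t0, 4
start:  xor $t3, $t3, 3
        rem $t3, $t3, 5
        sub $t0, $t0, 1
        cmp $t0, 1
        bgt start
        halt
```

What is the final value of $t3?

1

$t3=10
$t0=4
$t3=10^3=9
$t3=9%5=4
$t0=4-1=3
cmp $t0, 1  (cmp 3,1)
bgt start: taken
$t3=4^3=7
$t3=7%5=2
$t0=3-1=2
cmp $t0, 1  (cmp 2,1)
bgt start: taken
$t3=2^3=1
$t3=1%5=1
$t0=2-1=1
cmp $t0, 1  (cmp 1,1)
bgt start: not taken
halt.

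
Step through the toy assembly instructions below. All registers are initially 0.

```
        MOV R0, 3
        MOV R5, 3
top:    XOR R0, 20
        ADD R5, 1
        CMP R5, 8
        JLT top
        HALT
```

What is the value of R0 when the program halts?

23

R0=3
R5=3
R0=3^20=23
R5=3+1=4
CMP R5, 8  (cmp 4,8)
JLT top: taken
R0=23^20=3
R5=4+1=5
CMP R5, 8  (cmp 5,8)
JLT top: taken
R0=3^20=23
R5=5+1=6
CMP R5, 8  (cmp 6,8)
JLT top: taken
R0=23^20=3
R5=6+1=7
CMP R5, 8  (cmp 7,8)
JLT top: taken
R0=3^20=23
R5=7+1=8
CMP R5, 8  (cmp 8,8)
JLT top: not taken
halt.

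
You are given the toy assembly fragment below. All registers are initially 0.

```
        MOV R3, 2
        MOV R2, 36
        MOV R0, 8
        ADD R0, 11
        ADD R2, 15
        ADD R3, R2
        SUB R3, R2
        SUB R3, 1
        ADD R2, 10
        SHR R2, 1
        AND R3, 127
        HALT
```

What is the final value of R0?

19

MOV R3, 2 → R3=2
MOV R2, 36 → R2=36
MOV R0, 8 → R0=8
ADD R0, 11 → R0=8+11=19
ADD R2, 15 → R2=36+15=51
ADD R3, R2 → R3=2+51=53
SUB R3, R2 → R3=53-51=2
SUB R3, 1 → R3=2-1=1
ADD R2, 10 → R2=51+10=61
SHR R2, 1 → R2=61>>1=30
AND R3, 127 → R3=1&127=1
halt.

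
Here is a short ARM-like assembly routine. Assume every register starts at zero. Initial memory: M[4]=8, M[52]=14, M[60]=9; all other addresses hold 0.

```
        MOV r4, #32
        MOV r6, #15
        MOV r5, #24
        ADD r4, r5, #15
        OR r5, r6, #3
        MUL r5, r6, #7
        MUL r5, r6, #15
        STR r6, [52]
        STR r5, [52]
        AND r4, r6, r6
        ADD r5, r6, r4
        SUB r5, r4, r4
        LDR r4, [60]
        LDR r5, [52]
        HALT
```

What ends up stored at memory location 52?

MOV r4, #32 → r4=32
MOV r6, #15 → r6=15
MOV r5, #24 → r5=24
ADD r4, r5, #15 → r4=24+15=39
OR r5, r6, #3 → r5=15|3=15
MUL r5, r6, #7 → r5=15*7=105
MUL r5, r6, #15 → r5=15*15=225
STR r6, [52] → M[52]=15
STR r5, [52] → M[52]=225
AND r4, r6, r6 → r4=15&15=15
ADD r5, r6, r4 → r5=15+15=30
SUB r5, r4, r4 → r5=15-15=0
LDR r4, [60] → r4=M[60]=9
LDR r5, [52] → r5=M[52]=225
halt.

225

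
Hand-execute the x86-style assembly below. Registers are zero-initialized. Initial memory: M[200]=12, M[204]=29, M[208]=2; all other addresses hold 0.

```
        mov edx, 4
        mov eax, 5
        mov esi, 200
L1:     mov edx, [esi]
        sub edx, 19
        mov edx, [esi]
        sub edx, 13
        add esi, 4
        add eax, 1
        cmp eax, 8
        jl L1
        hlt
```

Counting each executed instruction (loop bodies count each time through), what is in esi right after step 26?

mov edx, 4 → edx=4
mov eax, 5 → eax=5
mov esi, 200 → esi=200
mov edx, [esi] → edx=M[200]=12
sub edx, 19 → edx=12-19=-7
mov edx, [esi] → edx=M[200]=12
sub edx, 13 → edx=12-13=-1
add esi, 4 → esi=200+4=204
add eax, 1 → eax=5+1=6
cmp eax, 8  (cmp 6,8)
jl L1: taken
mov edx, [esi] → edx=M[204]=29
sub edx, 19 → edx=29-19=10
mov edx, [esi] → edx=M[204]=29
sub edx, 13 → edx=29-13=16
add esi, 4 → esi=204+4=208
add eax, 1 → eax=6+1=7
cmp eax, 8  (cmp 7,8)
jl L1: taken
mov edx, [esi] → edx=M[208]=2
sub edx, 19 → edx=2-19=-17
mov edx, [esi] → edx=M[208]=2
sub edx, 13 → edx=2-13=-11
add esi, 4 → esi=208+4=212
add eax, 1 → eax=7+1=8
cmp eax, 8  (cmp 8,8)
After step 26: esi = 212.

212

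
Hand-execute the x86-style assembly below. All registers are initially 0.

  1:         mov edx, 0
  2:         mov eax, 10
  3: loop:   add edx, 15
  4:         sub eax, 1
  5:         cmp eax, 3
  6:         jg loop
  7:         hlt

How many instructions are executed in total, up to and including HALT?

after mov edx, 0: edx=0
after mov eax, 10: eax=10
after add edx, 15: edx=0+15=15
after sub eax, 1: eax=10-1=9
cmp eax, 3  (cmp 9,3)
jg loop: taken
after add edx, 15: edx=15+15=30
after sub eax, 1: eax=9-1=8
cmp eax, 3  (cmp 8,3)
jg loop: taken
after add edx, 15: edx=30+15=45
after sub eax, 1: eax=8-1=7
cmp eax, 3  (cmp 7,3)
jg loop: taken
after add edx, 15: edx=45+15=60
after sub eax, 1: eax=7-1=6
cmp eax, 3  (cmp 6,3)
jg loop: taken
after add edx, 15: edx=60+15=75
after sub eax, 1: eax=6-1=5
cmp eax, 3  (cmp 5,3)
jg loop: taken
after add edx, 15: edx=75+15=90
after sub eax, 1: eax=5-1=4
cmp eax, 3  (cmp 4,3)
jg loop: taken
after add edx, 15: edx=90+15=105
after sub eax, 1: eax=4-1=3
cmp eax, 3  (cmp 3,3)
jg loop: not taken
halt.
Total executed instructions: 31.

31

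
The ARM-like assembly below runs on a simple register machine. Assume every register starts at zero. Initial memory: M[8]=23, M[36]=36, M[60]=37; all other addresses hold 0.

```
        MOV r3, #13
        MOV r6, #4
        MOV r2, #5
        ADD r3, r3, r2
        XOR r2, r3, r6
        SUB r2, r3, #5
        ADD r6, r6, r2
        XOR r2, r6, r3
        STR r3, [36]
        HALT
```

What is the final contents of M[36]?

r3=13
r6=4
r2=5
r3=13+5=18
r2=18^4=22
r2=18-5=13
r6=4+13=17
r2=17^18=3
STR r3, [36] → M[36]=18
halt.

18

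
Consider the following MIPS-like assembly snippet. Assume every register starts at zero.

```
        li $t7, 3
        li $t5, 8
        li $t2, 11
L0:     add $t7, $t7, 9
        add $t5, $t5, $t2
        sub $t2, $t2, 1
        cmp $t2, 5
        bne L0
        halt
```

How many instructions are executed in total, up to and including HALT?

li $t7, 3 → $t7=3
li $t5, 8 → $t5=8
li $t2, 11 → $t2=11
add $t7, $t7, 9 → $t7=3+9=12
add $t5, $t5, $t2 → $t5=8+11=19
sub $t2, $t2, 1 → $t2=11-1=10
cmp $t2, 5  (cmp 10,5)
bne L0: taken
add $t7, $t7, 9 → $t7=12+9=21
add $t5, $t5, $t2 → $t5=19+10=29
sub $t2, $t2, 1 → $t2=10-1=9
cmp $t2, 5  (cmp 9,5)
bne L0: taken
add $t7, $t7, 9 → $t7=21+9=30
add $t5, $t5, $t2 → $t5=29+9=38
sub $t2, $t2, 1 → $t2=9-1=8
cmp $t2, 5  (cmp 8,5)
bne L0: taken
add $t7, $t7, 9 → $t7=30+9=39
add $t5, $t5, $t2 → $t5=38+8=46
sub $t2, $t2, 1 → $t2=8-1=7
cmp $t2, 5  (cmp 7,5)
bne L0: taken
add $t7, $t7, 9 → $t7=39+9=48
add $t5, $t5, $t2 → $t5=46+7=53
sub $t2, $t2, 1 → $t2=7-1=6
cmp $t2, 5  (cmp 6,5)
bne L0: taken
add $t7, $t7, 9 → $t7=48+9=57
add $t5, $t5, $t2 → $t5=53+6=59
sub $t2, $t2, 1 → $t2=6-1=5
cmp $t2, 5  (cmp 5,5)
bne L0: not taken
halt.
Total executed instructions: 34.

34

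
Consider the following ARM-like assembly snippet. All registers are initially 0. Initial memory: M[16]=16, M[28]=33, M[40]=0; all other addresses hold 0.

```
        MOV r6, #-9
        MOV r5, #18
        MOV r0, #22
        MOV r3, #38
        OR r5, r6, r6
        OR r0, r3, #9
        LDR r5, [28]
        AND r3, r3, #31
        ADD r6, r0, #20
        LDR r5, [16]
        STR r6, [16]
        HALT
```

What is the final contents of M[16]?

67

MOV r6, #-9 → r6=-9
MOV r5, #18 → r5=18
MOV r0, #22 → r0=22
MOV r3, #38 → r3=38
OR r5, r6, r6 → r5=(-9)|(-9)=-9
OR r0, r3, #9 → r0=38|9=47
LDR r5, [28] → r5=M[28]=33
AND r3, r3, #31 → r3=38&31=6
ADD r6, r0, #20 → r6=47+20=67
LDR r5, [16] → r5=M[16]=16
STR r6, [16] → M[16]=67
halt.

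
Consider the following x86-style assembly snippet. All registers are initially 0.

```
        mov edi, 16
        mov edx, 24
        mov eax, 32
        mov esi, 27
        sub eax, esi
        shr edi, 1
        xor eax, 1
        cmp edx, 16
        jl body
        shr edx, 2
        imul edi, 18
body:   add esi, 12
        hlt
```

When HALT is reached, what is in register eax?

4

after mov edi, 16: edi=16
after mov edx, 24: edx=24
after mov eax, 32: eax=32
after mov esi, 27: esi=27
after sub eax, esi: eax=32-27=5
after shr edi, 1: edi=16>>1=8
after xor eax, 1: eax=5^1=4
cmp edx, 16  (cmp 24,16)
jl body: not taken
after shr edx, 2: edx=24>>2=6
after imul edi, 18: edi=8*18=144
after add esi, 12: esi=27+12=39
halt.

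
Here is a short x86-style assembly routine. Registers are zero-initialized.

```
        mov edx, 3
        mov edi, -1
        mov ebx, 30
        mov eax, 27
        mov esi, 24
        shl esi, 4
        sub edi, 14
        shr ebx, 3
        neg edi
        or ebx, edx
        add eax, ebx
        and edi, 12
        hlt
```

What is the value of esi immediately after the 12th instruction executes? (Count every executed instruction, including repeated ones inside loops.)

after mov edx, 3: edx=3
after mov edi, -1: edi=-1
after mov ebx, 30: ebx=30
after mov eax, 27: eax=27
after mov esi, 24: esi=24
after shl esi, 4: esi=24<<4=384
after sub edi, 14: edi=(-1)-14=-15
after shr ebx, 3: ebx=30>>3=3
after neg edi: edi=-(-15)=15
after or ebx, edx: ebx=3|3=3
after add eax, ebx: eax=27+3=30
after and edi, 12: edi=15&12=12
After step 12: esi = 384.

384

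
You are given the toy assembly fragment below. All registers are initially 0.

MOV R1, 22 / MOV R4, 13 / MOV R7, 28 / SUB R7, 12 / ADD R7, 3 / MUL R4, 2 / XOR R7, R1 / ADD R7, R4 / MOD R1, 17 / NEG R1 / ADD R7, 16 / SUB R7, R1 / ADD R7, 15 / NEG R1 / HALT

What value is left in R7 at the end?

67

R1=22
R4=13
R7=28
R7=28-12=16
R7=16+3=19
R4=13*2=26
R7=19^22=5
R7=5+26=31
R1=22%17=5
R1=-(5)=-5
R7=31+16=47
R7=47-(-5)=52
R7=52+15=67
R1=-(-5)=5
halt.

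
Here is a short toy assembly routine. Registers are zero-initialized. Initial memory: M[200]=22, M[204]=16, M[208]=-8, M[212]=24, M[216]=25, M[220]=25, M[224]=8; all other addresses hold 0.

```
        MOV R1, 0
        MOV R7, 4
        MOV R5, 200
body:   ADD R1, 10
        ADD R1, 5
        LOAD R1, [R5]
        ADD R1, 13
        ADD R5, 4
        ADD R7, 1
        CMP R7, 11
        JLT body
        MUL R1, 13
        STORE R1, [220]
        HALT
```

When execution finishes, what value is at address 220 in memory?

after MOV R1, 0: R1=0
after MOV R7, 4: R7=4
after MOV R5, 200: R5=200
after ADD R1, 10: R1=0+10=10
after ADD R1, 5: R1=10+5=15
after LOAD R1, [R5]: R1=M[200]=22
after ADD R1, 13: R1=22+13=35
after ADD R5, 4: R5=200+4=204
after ADD R7, 1: R7=4+1=5
CMP R7, 11  (cmp 5,11)
JLT body: taken
after ADD R1, 10: R1=35+10=45
after ADD R1, 5: R1=45+5=50
after LOAD R1, [R5]: R1=M[204]=16
after ADD R1, 13: R1=16+13=29
after ADD R5, 4: R5=204+4=208
after ADD R7, 1: R7=5+1=6
CMP R7, 11  (cmp 6,11)
JLT body: taken
after ADD R1, 10: R1=29+10=39
after ADD R1, 5: R1=39+5=44
after LOAD R1, [R5]: R1=M[208]=-8
after ADD R1, 13: R1=(-8)+13=5
after ADD R5, 4: R5=208+4=212
after ADD R7, 1: R7=6+1=7
CMP R7, 11  (cmp 7,11)
JLT body: taken
after ADD R1, 10: R1=5+10=15
after ADD R1, 5: R1=15+5=20
after LOAD R1, [R5]: R1=M[212]=24
after ADD R1, 13: R1=24+13=37
after ADD R5, 4: R5=212+4=216
after ADD R7, 1: R7=7+1=8
CMP R7, 11  (cmp 8,11)
JLT body: taken
after ADD R1, 10: R1=37+10=47
after ADD R1, 5: R1=47+5=52
after LOAD R1, [R5]: R1=M[216]=25
after ADD R1, 13: R1=25+13=38
after ADD R5, 4: R5=216+4=220
after ADD R7, 1: R7=8+1=9
CMP R7, 11  (cmp 9,11)
JLT body: taken
after ADD R1, 10: R1=38+10=48
after ADD R1, 5: R1=48+5=53
after LOAD R1, [R5]: R1=M[220]=25
after ADD R1, 13: R1=25+13=38
after ADD R5, 4: R5=220+4=224
after ADD R7, 1: R7=9+1=10
CMP R7, 11  (cmp 10,11)
JLT body: taken
after ADD R1, 10: R1=38+10=48
after ADD R1, 5: R1=48+5=53
after LOAD R1, [R5]: R1=M[224]=8
after ADD R1, 13: R1=8+13=21
after ADD R5, 4: R5=224+4=228
after ADD R7, 1: R7=10+1=11
CMP R7, 11  (cmp 11,11)
JLT body: not taken
after MUL R1, 13: R1=21*13=273
STORE R1, [220] → M[220]=273
halt.

273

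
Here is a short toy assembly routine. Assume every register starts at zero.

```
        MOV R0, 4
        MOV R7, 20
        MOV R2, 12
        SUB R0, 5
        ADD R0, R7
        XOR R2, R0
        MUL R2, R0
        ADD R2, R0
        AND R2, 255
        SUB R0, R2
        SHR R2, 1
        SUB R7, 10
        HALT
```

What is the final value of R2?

48

MOV R0, 4 → R0=4
MOV R7, 20 → R7=20
MOV R2, 12 → R2=12
SUB R0, 5 → R0=4-5=-1
ADD R0, R7 → R0=(-1)+20=19
XOR R2, R0 → R2=12^19=31
MUL R2, R0 → R2=31*19=589
ADD R2, R0 → R2=589+19=608
AND R2, 255 → R2=608&255=96
SUB R0, R2 → R0=19-96=-77
SHR R2, 1 → R2=96>>1=48
SUB R7, 10 → R7=20-10=10
halt.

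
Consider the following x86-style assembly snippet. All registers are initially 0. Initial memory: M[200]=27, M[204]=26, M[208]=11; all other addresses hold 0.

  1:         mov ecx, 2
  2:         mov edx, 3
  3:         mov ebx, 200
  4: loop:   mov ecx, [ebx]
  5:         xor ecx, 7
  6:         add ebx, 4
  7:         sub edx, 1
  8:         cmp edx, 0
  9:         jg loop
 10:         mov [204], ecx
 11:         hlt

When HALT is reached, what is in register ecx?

mov ecx, 2 → ecx=2
mov edx, 3 → edx=3
mov ebx, 200 → ebx=200
mov ecx, [ebx] → ecx=M[200]=27
xor ecx, 7 → ecx=27^7=28
add ebx, 4 → ebx=200+4=204
sub edx, 1 → edx=3-1=2
cmp edx, 0  (cmp 2,0)
jg loop: taken
mov ecx, [ebx] → ecx=M[204]=26
xor ecx, 7 → ecx=26^7=29
add ebx, 4 → ebx=204+4=208
sub edx, 1 → edx=2-1=1
cmp edx, 0  (cmp 1,0)
jg loop: taken
mov ecx, [ebx] → ecx=M[208]=11
xor ecx, 7 → ecx=11^7=12
add ebx, 4 → ebx=208+4=212
sub edx, 1 → edx=1-1=0
cmp edx, 0  (cmp 0,0)
jg loop: not taken
mov [204], ecx → M[204]=12
halt.

12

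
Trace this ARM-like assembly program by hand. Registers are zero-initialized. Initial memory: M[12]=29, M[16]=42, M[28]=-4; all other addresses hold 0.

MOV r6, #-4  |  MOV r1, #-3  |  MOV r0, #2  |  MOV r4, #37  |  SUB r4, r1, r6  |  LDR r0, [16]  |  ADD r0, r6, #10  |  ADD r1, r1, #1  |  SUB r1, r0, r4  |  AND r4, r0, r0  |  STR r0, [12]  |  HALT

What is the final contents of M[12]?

r6=-4
r1=-3
r0=2
r4=37
r4=(-3)-(-4)=1
r0=M[16]=42
r0=(-4)+10=6
r1=(-3)+1=-2
r1=6-1=5
r4=6&6=6
STR r0, [12] → M[12]=6
halt.

6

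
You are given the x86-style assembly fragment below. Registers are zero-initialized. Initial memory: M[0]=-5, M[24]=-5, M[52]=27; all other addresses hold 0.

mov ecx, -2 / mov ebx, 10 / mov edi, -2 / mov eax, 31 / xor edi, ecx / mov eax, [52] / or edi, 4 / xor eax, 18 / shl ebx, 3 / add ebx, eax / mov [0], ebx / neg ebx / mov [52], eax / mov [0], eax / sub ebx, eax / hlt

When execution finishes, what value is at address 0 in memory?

ecx=-2
ebx=10
edi=-2
eax=31
edi=(-2)^(-2)=0
eax=M[52]=27
edi=0|4=4
eax=27^18=9
ebx=10<<3=80
ebx=80+9=89
mov [0], ebx → M[0]=89
ebx=-(89)=-89
mov [52], eax → M[52]=9
mov [0], eax → M[0]=9
ebx=(-89)-9=-98
halt.

9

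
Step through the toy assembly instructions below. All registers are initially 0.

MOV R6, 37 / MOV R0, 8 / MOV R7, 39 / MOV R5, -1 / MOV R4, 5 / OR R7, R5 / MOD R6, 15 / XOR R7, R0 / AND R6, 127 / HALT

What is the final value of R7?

-9

MOV R6, 37 → R6=37
MOV R0, 8 → R0=8
MOV R7, 39 → R7=39
MOV R5, -1 → R5=-1
MOV R4, 5 → R4=5
OR R7, R5 → R7=39|(-1)=-1
MOD R6, 15 → R6=37%15=7
XOR R7, R0 → R7=(-1)^8=-9
AND R6, 127 → R6=7&127=7
halt.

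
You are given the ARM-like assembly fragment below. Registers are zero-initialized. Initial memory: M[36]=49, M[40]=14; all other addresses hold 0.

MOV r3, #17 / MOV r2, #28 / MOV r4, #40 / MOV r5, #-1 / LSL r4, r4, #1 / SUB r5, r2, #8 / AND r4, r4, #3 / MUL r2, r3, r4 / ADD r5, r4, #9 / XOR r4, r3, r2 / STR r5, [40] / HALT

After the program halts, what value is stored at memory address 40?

9

r3=17
r2=28
r4=40
r5=-1
r4=40<<1=80
r5=28-8=20
r4=80&3=0
r2=17*0=0
r5=0+9=9
r4=17^0=17
STR r5, [40] → M[40]=9
halt.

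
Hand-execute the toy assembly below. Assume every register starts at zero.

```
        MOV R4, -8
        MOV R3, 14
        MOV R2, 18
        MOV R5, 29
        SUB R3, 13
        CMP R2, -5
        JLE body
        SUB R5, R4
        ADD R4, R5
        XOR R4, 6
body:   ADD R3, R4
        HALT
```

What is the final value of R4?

27

MOV R4, -8 → R4=-8
MOV R3, 14 → R3=14
MOV R2, 18 → R2=18
MOV R5, 29 → R5=29
SUB R3, 13 → R3=14-13=1
CMP R2, -5  (cmp 18,-5)
JLE body: not taken
SUB R5, R4 → R5=29-(-8)=37
ADD R4, R5 → R4=(-8)+37=29
XOR R4, 6 → R4=29^6=27
ADD R3, R4 → R3=1+27=28
halt.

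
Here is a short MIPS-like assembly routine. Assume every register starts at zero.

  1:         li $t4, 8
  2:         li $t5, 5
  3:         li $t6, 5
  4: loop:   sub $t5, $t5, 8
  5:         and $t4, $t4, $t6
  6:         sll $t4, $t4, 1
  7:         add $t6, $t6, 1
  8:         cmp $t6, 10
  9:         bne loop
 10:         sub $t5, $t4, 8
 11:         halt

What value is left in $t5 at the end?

$t4=8
$t5=5
$t6=5
$t5=5-8=-3
$t4=8&5=0
$t4=0<<1=0
$t6=5+1=6
cmp $t6, 10  (cmp 6,10)
bne loop: taken
$t5=(-3)-8=-11
$t4=0&6=0
$t4=0<<1=0
$t6=6+1=7
cmp $t6, 10  (cmp 7,10)
bne loop: taken
$t5=(-11)-8=-19
$t4=0&7=0
$t4=0<<1=0
$t6=7+1=8
cmp $t6, 10  (cmp 8,10)
bne loop: taken
$t5=(-19)-8=-27
$t4=0&8=0
$t4=0<<1=0
$t6=8+1=9
cmp $t6, 10  (cmp 9,10)
bne loop: taken
$t5=(-27)-8=-35
$t4=0&9=0
$t4=0<<1=0
$t6=9+1=10
cmp $t6, 10  (cmp 10,10)
bne loop: not taken
$t5=0-8=-8
halt.

-8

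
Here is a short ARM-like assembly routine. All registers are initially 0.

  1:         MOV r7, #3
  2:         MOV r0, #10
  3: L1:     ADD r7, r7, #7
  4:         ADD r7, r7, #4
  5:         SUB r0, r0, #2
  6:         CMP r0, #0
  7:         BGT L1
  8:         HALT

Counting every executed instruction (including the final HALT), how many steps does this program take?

28

after MOV r7, #3: r7=3
after MOV r0, #10: r0=10
after ADD r7, r7, #7: r7=3+7=10
after ADD r7, r7, #4: r7=10+4=14
after SUB r0, r0, #2: r0=10-2=8
CMP r0, #0  (cmp 8,0)
BGT L1: taken
after ADD r7, r7, #7: r7=14+7=21
after ADD r7, r7, #4: r7=21+4=25
after SUB r0, r0, #2: r0=8-2=6
CMP r0, #0  (cmp 6,0)
BGT L1: taken
after ADD r7, r7, #7: r7=25+7=32
after ADD r7, r7, #4: r7=32+4=36
after SUB r0, r0, #2: r0=6-2=4
CMP r0, #0  (cmp 4,0)
BGT L1: taken
after ADD r7, r7, #7: r7=36+7=43
after ADD r7, r7, #4: r7=43+4=47
after SUB r0, r0, #2: r0=4-2=2
CMP r0, #0  (cmp 2,0)
BGT L1: taken
after ADD r7, r7, #7: r7=47+7=54
after ADD r7, r7, #4: r7=54+4=58
after SUB r0, r0, #2: r0=2-2=0
CMP r0, #0  (cmp 0,0)
BGT L1: not taken
halt.
Total executed instructions: 28.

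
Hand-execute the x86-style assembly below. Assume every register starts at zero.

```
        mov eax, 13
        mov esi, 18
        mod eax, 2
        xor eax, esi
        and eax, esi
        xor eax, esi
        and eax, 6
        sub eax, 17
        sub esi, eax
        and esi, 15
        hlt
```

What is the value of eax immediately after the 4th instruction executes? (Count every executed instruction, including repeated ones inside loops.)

mov eax, 13 → eax=13
mov esi, 18 → esi=18
mod eax, 2 → eax=13%2=1
xor eax, esi → eax=1^18=19
After step 4: eax = 19.

19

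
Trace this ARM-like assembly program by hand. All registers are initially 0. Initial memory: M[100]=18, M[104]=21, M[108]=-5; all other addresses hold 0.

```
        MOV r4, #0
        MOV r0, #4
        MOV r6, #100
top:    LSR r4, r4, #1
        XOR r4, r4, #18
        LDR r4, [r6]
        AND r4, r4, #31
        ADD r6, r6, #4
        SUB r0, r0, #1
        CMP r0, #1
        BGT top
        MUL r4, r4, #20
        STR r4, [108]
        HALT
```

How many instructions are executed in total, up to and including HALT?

30

after MOV r4, #0: r4=0
after MOV r0, #4: r0=4
after MOV r6, #100: r6=100
after LSR r4, r4, #1: r4=0>>1=0
after XOR r4, r4, #18: r4=0^18=18
after LDR r4, [r6]: r4=M[100]=18
after AND r4, r4, #31: r4=18&31=18
after ADD r6, r6, #4: r6=100+4=104
after SUB r0, r0, #1: r0=4-1=3
CMP r0, #1  (cmp 3,1)
BGT top: taken
after LSR r4, r4, #1: r4=18>>1=9
after XOR r4, r4, #18: r4=9^18=27
after LDR r4, [r6]: r4=M[104]=21
after AND r4, r4, #31: r4=21&31=21
after ADD r6, r6, #4: r6=104+4=108
after SUB r0, r0, #1: r0=3-1=2
CMP r0, #1  (cmp 2,1)
BGT top: taken
after LSR r4, r4, #1: r4=21>>1=10
after XOR r4, r4, #18: r4=10^18=24
after LDR r4, [r6]: r4=M[108]=-5
after AND r4, r4, #31: r4=(-5)&31=27
after ADD r6, r6, #4: r6=108+4=112
after SUB r0, r0, #1: r0=2-1=1
CMP r0, #1  (cmp 1,1)
BGT top: not taken
after MUL r4, r4, #20: r4=27*20=540
STR r4, [108] → M[108]=540
halt.
Total executed instructions: 30.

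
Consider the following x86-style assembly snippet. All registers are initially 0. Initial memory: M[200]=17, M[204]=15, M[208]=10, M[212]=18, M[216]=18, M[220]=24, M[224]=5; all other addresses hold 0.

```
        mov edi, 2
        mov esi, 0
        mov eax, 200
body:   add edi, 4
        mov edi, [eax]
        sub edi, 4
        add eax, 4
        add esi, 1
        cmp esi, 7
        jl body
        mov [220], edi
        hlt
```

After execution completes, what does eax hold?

228

mov edi, 2 → edi=2
mov esi, 0 → esi=0
mov eax, 200 → eax=200
add edi, 4 → edi=2+4=6
mov edi, [eax] → edi=M[200]=17
sub edi, 4 → edi=17-4=13
add eax, 4 → eax=200+4=204
add esi, 1 → esi=0+1=1
cmp esi, 7  (cmp 1,7)
jl body: taken
add edi, 4 → edi=13+4=17
mov edi, [eax] → edi=M[204]=15
sub edi, 4 → edi=15-4=11
add eax, 4 → eax=204+4=208
add esi, 1 → esi=1+1=2
cmp esi, 7  (cmp 2,7)
jl body: taken
add edi, 4 → edi=11+4=15
mov edi, [eax] → edi=M[208]=10
sub edi, 4 → edi=10-4=6
add eax, 4 → eax=208+4=212
add esi, 1 → esi=2+1=3
cmp esi, 7  (cmp 3,7)
jl body: taken
add edi, 4 → edi=6+4=10
mov edi, [eax] → edi=M[212]=18
sub edi, 4 → edi=18-4=14
add eax, 4 → eax=212+4=216
add esi, 1 → esi=3+1=4
cmp esi, 7  (cmp 4,7)
jl body: taken
add edi, 4 → edi=14+4=18
mov edi, [eax] → edi=M[216]=18
sub edi, 4 → edi=18-4=14
add eax, 4 → eax=216+4=220
add esi, 1 → esi=4+1=5
cmp esi, 7  (cmp 5,7)
jl body: taken
add edi, 4 → edi=14+4=18
mov edi, [eax] → edi=M[220]=24
sub edi, 4 → edi=24-4=20
add eax, 4 → eax=220+4=224
add esi, 1 → esi=5+1=6
cmp esi, 7  (cmp 6,7)
jl body: taken
add edi, 4 → edi=20+4=24
mov edi, [eax] → edi=M[224]=5
sub edi, 4 → edi=5-4=1
add eax, 4 → eax=224+4=228
add esi, 1 → esi=6+1=7
cmp esi, 7  (cmp 7,7)
jl body: not taken
mov [220], edi → M[220]=1
halt.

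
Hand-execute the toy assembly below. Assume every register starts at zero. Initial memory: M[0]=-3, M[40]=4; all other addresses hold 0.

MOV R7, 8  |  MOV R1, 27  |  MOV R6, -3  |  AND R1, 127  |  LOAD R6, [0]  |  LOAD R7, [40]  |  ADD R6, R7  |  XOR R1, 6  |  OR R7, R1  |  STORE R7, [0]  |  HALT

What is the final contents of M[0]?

R7=8
R1=27
R6=-3
R1=27&127=27
R6=M[0]=-3
R7=M[40]=4
R6=(-3)+4=1
R1=27^6=29
R7=4|29=29
STORE R7, [0] → M[0]=29
halt.

29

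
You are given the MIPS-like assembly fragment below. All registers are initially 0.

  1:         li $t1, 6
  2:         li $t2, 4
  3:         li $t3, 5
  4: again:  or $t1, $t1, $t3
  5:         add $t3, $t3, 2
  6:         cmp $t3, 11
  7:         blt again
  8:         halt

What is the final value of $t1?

$t1=6
$t2=4
$t3=5
$t1=6|5=7
$t3=5+2=7
cmp $t3, 11  (cmp 7,11)
blt again: taken
$t1=7|7=7
$t3=7+2=9
cmp $t3, 11  (cmp 9,11)
blt again: taken
$t1=7|9=15
$t3=9+2=11
cmp $t3, 11  (cmp 11,11)
blt again: not taken
halt.

15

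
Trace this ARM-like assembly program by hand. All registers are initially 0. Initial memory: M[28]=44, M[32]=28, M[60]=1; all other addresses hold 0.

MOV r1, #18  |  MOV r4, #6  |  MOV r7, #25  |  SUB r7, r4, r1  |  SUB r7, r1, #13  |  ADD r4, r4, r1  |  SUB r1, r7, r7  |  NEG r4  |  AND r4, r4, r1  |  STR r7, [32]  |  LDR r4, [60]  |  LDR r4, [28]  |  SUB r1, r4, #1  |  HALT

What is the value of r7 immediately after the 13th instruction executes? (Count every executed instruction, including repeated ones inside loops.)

5

MOV r1, #18 → r1=18
MOV r4, #6 → r4=6
MOV r7, #25 → r7=25
SUB r7, r4, r1 → r7=6-18=-12
SUB r7, r1, #13 → r7=18-13=5
ADD r4, r4, r1 → r4=6+18=24
SUB r1, r7, r7 → r1=5-5=0
NEG r4 → r4=-(24)=-24
AND r4, r4, r1 → r4=(-24)&0=0
STR r7, [32] → M[32]=5
LDR r4, [60] → r4=M[60]=1
LDR r4, [28] → r4=M[28]=44
SUB r1, r4, #1 → r1=44-1=43
After step 13: r7 = 5.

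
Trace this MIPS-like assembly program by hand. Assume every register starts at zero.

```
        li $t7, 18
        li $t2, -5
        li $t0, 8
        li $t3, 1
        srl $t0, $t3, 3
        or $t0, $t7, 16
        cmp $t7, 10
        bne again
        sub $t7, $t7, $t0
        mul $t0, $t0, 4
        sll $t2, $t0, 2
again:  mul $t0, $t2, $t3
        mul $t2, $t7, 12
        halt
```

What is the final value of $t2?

216

after li $t7, 18: $t7=18
after li $t2, -5: $t2=-5
after li $t0, 8: $t0=8
after li $t3, 1: $t3=1
after srl $t0, $t3, 3: $t0=1>>3=0
after or $t0, $t7, 16: $t0=18|16=18
cmp $t7, 10  (cmp 18,10)
bne again: taken
after mul $t0, $t2, $t3: $t0=(-5)*1=-5
after mul $t2, $t7, 12: $t2=18*12=216
halt.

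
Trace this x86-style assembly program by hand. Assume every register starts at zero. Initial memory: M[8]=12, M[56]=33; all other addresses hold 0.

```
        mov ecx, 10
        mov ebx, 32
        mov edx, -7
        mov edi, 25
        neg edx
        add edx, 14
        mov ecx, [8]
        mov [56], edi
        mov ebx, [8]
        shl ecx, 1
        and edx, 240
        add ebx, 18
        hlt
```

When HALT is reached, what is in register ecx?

24

after mov ecx, 10: ecx=10
after mov ebx, 32: ebx=32
after mov edx, -7: edx=-7
after mov edi, 25: edi=25
after neg edx: edx=-(-7)=7
after add edx, 14: edx=7+14=21
after mov ecx, [8]: ecx=M[8]=12
mov [56], edi → M[56]=25
after mov ebx, [8]: ebx=M[8]=12
after shl ecx, 1: ecx=12<<1=24
after and edx, 240: edx=21&240=16
after add ebx, 18: ebx=12+18=30
halt.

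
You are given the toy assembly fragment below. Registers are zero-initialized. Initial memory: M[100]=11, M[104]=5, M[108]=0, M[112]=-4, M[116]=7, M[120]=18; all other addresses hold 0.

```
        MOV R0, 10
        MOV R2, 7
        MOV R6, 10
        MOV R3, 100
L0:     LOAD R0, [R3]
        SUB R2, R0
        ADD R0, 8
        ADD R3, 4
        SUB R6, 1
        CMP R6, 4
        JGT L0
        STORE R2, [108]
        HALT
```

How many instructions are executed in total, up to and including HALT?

48

MOV R0, 10 → R0=10
MOV R2, 7 → R2=7
MOV R6, 10 → R6=10
MOV R3, 100 → R3=100
LOAD R0, [R3] → R0=M[100]=11
SUB R2, R0 → R2=7-11=-4
ADD R0, 8 → R0=11+8=19
ADD R3, 4 → R3=100+4=104
SUB R6, 1 → R6=10-1=9
CMP R6, 4  (cmp 9,4)
JGT L0: taken
LOAD R0, [R3] → R0=M[104]=5
SUB R2, R0 → R2=(-4)-5=-9
ADD R0, 8 → R0=5+8=13
ADD R3, 4 → R3=104+4=108
SUB R6, 1 → R6=9-1=8
CMP R6, 4  (cmp 8,4)
JGT L0: taken
LOAD R0, [R3] → R0=M[108]=0
SUB R2, R0 → R2=(-9)-0=-9
ADD R0, 8 → R0=0+8=8
ADD R3, 4 → R3=108+4=112
SUB R6, 1 → R6=8-1=7
CMP R6, 4  (cmp 7,4)
JGT L0: taken
LOAD R0, [R3] → R0=M[112]=-4
SUB R2, R0 → R2=(-9)-(-4)=-5
ADD R0, 8 → R0=(-4)+8=4
ADD R3, 4 → R3=112+4=116
SUB R6, 1 → R6=7-1=6
CMP R6, 4  (cmp 6,4)
JGT L0: taken
LOAD R0, [R3] → R0=M[116]=7
SUB R2, R0 → R2=(-5)-7=-12
ADD R0, 8 → R0=7+8=15
ADD R3, 4 → R3=116+4=120
SUB R6, 1 → R6=6-1=5
CMP R6, 4  (cmp 5,4)
JGT L0: taken
LOAD R0, [R3] → R0=M[120]=18
SUB R2, R0 → R2=(-12)-18=-30
ADD R0, 8 → R0=18+8=26
ADD R3, 4 → R3=120+4=124
SUB R6, 1 → R6=5-1=4
CMP R6, 4  (cmp 4,4)
JGT L0: not taken
STORE R2, [108] → M[108]=-30
halt.
Total executed instructions: 48.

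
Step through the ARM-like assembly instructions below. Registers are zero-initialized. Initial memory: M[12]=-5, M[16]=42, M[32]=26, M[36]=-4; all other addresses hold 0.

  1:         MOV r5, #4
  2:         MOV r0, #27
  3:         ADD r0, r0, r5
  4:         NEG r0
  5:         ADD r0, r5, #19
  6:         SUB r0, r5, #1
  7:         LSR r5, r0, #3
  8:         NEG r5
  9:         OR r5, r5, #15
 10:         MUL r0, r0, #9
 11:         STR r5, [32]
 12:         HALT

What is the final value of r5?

15

MOV r5, #4 → r5=4
MOV r0, #27 → r0=27
ADD r0, r0, r5 → r0=27+4=31
NEG r0 → r0=-(31)=-31
ADD r0, r5, #19 → r0=4+19=23
SUB r0, r5, #1 → r0=4-1=3
LSR r5, r0, #3 → r5=3>>3=0
NEG r5 → r5=-(0)=0
OR r5, r5, #15 → r5=0|15=15
MUL r0, r0, #9 → r0=3*9=27
STR r5, [32] → M[32]=15
halt.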